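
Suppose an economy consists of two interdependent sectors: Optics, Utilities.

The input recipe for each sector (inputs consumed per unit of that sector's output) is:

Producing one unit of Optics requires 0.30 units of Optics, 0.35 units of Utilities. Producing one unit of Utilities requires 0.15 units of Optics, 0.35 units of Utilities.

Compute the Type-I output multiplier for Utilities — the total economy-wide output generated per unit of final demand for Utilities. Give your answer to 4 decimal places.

I − A =
  [   0.70    -0.15]
  [  -0.35     0.65]
det(I−A) = (0.70)(0.65) − (-0.15)(-0.35) = 0.4025
adj(I−A) = [[0.65, 0.15], [0.35, 0.70]]
(I − A)⁻¹ = adj(I−A) / det(I−A) ≈
  [   1.61491     0.37267]
  [   0.86957     1.73913]
The output multiplier for sector j is the column-j sum of the Leontief inverse (I − A)⁻¹ = adj(I−A) / det(I−A).
Column U of adj(I−A): (0.15, 0.70); det(I−A) = 0.4025.
m_U = (0.15 + 0.70) / 0.4025 = 0.85 / 0.4025 ≈ 2.1118.

m_U = 2.1118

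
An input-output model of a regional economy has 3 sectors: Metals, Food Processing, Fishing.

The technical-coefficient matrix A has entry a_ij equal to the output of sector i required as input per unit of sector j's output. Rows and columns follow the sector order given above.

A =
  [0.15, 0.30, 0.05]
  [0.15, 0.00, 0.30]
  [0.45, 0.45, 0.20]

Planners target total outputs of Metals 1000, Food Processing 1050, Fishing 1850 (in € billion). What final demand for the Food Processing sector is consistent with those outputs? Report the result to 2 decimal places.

d_2 = 345.00

I − A =
  [   0.85    -0.30    -0.05]
  [  -0.15     1.00    -0.30]
  [  -0.45    -0.45     0.80]
d = (I − A) x:
  d_1 = (+0.85)·1000 + (-0.30)·1050 + (-0.05)·1850 = 442.50
  d_2 = (-0.15)·1000 + (+1.00)·1050 + (-0.30)·1850 = 345.00
  d_3 = (-0.45)·1000 + (-0.45)·1050 + (+0.80)·1850 = 557.50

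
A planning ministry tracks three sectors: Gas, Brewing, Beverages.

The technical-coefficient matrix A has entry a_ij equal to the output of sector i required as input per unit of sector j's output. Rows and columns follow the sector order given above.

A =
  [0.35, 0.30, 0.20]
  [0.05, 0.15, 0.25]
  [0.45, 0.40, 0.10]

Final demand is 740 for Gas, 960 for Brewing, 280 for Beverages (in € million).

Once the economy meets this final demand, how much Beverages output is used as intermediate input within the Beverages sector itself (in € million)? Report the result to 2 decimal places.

z_33 = 271.77

I − A =
  [   0.65    -0.30    -0.20]
  [  -0.05     0.85    -0.25]
  [  -0.45    -0.40     0.90]
Cofactors of I−A, C_ij = (−1)^(i+j)·(minor ij) (rows/columns in the sector order above):
  C_11 = (0.85)(0.90) − (-0.25)(-0.40) = 0.6650
  C_12 = −[(-0.05)(0.90) − (-0.25)(-0.45)] = 0.1575
  C_13 = (-0.05)(-0.40) − (0.85)(-0.45) = 0.4025
  C_21 = −[(-0.30)(0.90) − (-0.20)(-0.40)] = 0.3500
  C_22 = (0.65)(0.90) − (-0.20)(-0.45) = 0.4950
  C_23 = −[(0.65)(-0.40) − (-0.30)(-0.45)] = 0.3950
  C_31 = (-0.30)(-0.25) − (-0.20)(0.85) = 0.2450
  C_32 = −[(0.65)(-0.25) − (-0.20)(-0.05)] = 0.1725
  C_33 = (0.65)(0.85) − (-0.30)(-0.05) = 0.5375
det(I−A) = Σ_j (I−A)_1j·C_1j = (0.65)(0.6650) + (-0.30)(0.1575) + (-0.20)(0.4025) = 0.3045
adj(I−A) = Cᵀ =
  [ 0.6650   0.3500   0.2450]
  [ 0.1575   0.4950   0.1725]
  [ 0.4025   0.3950   0.5375]
(I − A)⁻¹ = adj(I−A) / det(I−A) ≈
  [   2.1839     1.1494     0.8046]
  [   0.5172     1.6256     0.5665]
  [   1.3218     1.2972     1.7652]
First solve x = (I − A)⁻¹ d = adj(I−A)·d / det(I−A); in particular x_3 = (0.4025·740 + 0.3950·960 + 0.5375·280) / 0.3045 = 827.55 / 0.3045 ≈ 2717.7340.
Intermediate flow from 3 to 3: z_33 = a_33 · x_3 = 0.10 × 827.55 / 0.3045 = 82.755 / 0.3045 ≈ 271.77.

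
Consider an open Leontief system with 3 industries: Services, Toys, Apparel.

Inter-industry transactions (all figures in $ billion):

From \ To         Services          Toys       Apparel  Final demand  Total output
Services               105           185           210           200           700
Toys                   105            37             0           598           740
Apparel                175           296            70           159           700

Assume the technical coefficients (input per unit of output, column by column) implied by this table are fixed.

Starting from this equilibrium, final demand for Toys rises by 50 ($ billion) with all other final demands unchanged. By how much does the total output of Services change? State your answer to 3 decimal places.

Δx_1 = 28.571

Technical coefficients a_ij = z_ij / X_j:
  a_11 = 105/700 = 0.15, a_21 = 105/700 = 0.15, a_31 = 175/700 = 0.25
  a_12 = 185/740 = 0.25, a_22 = 37/740 = 0.05, a_32 = 296/740 = 0.40
  a_13 = 210/700 = 0.30, a_23 = 0/700 = 0.00, a_33 = 70/700 = 0.10
I − A =
  [   0.85    -0.25    -0.30]
  [  -0.15     0.95     0.00]
  [  -0.25    -0.40     0.90]
Cofactors of I−A, C_ij = (−1)^(i+j)·(minor ij) (rows/columns in the sector order above):
  C_11 = (0.95)(0.90) − (0.00)(-0.40) = 0.8550
  C_12 = −[(-0.15)(0.90) − (0.00)(-0.25)] = 0.1350
  C_13 = (-0.15)(-0.40) − (0.95)(-0.25) = 0.2975
  C_21 = −[(-0.25)(0.90) − (-0.30)(-0.40)] = 0.3450
  C_22 = (0.85)(0.90) − (-0.30)(-0.25) = 0.6900
  C_23 = −[(0.85)(-0.40) − (-0.25)(-0.25)] = 0.4025
  C_31 = (-0.25)(0.00) − (-0.30)(0.95) = 0.2850
  C_32 = −[(0.85)(0.00) − (-0.30)(-0.15)] = 0.0450
  C_33 = (0.85)(0.95) − (-0.25)(-0.15) = 0.7700
det(I−A) = Σ_j (I−A)_1j·C_1j = (0.85)(0.8550) + (-0.25)(0.1350) + (-0.30)(0.2975) = 0.60375
adj(I−A) = Cᵀ =
  [ 0.8550   0.3450   0.2850]
  [ 0.1350   0.6900   0.0450]
  [ 0.2975   0.4025   0.7700]
(I − A)⁻¹ = adj(I−A) / det(I−A) ≈
  [   1.4161     0.5714     0.4720]
  [   0.2236     1.1429     0.0745]
  [   0.4928     0.6667     1.2754]
Δx = (I − A)⁻¹ Δd with Δd having +50 in the Toys component and 0 elsewhere.
So Δx_1 = L_12 · (+50), where L_12 = adj(I−A)_12 / det(I−A) = 0.3450 / 0.60375.
Δx_1 = 0.3450 × (+50) / 0.60375 = 17.25 / 0.60375 ≈ 28.571.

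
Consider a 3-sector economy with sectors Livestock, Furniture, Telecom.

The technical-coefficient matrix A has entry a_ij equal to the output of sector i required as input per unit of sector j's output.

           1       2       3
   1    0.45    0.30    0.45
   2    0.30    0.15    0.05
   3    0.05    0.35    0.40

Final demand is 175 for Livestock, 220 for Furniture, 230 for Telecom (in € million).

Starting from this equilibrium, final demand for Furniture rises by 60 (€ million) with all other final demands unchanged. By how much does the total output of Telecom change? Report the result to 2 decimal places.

I − A =
  [   0.55    -0.30    -0.45]
  [  -0.30     0.85    -0.05]
  [  -0.05    -0.35     0.60]
Cofactors of I−A, C_ij = (−1)^(i+j)·(minor ij) (rows/columns in the sector order above):
  C_11 = (0.85)(0.60) − (-0.05)(-0.35) = 0.4925
  C_12 = −[(-0.30)(0.60) − (-0.05)(-0.05)] = 0.1825
  C_13 = (-0.30)(-0.35) − (0.85)(-0.05) = 0.1475
  C_21 = −[(-0.30)(0.60) − (-0.45)(-0.35)] = 0.3375
  C_22 = (0.55)(0.60) − (-0.45)(-0.05) = 0.3075
  C_23 = −[(0.55)(-0.35) − (-0.30)(-0.05)] = 0.2075
  C_31 = (-0.30)(-0.05) − (-0.45)(0.85) = 0.3975
  C_32 = −[(0.55)(-0.05) − (-0.45)(-0.30)] = 0.1625
  C_33 = (0.55)(0.85) − (-0.30)(-0.30) = 0.3775
det(I−A) = Σ_j (I−A)_1j·C_1j = (0.55)(0.4925) + (-0.30)(0.1825) + (-0.45)(0.1475) = 0.14975
adj(I−A) = Cᵀ =
  [ 0.4925   0.3375   0.3975]
  [ 0.1825   0.3075   0.1625]
  [ 0.1475   0.2075   0.3775]
(I − A)⁻¹ = adj(I−A) / det(I−A) ≈
  [   3.2888     2.2538     2.6544]
  [   1.2187     2.0534     1.0851]
  [   0.9850     1.3856     2.5209]
Δx = (I − A)⁻¹ Δd with Δd having +60 in the Furniture component and 0 elsewhere.
So Δx_3 = L_32 · (+60), where L_32 = adj(I−A)_32 / det(I−A) = 0.2075 / 0.14975.
Δx_3 = 0.2075 × (+60) / 0.14975 = 12.45 / 0.14975 ≈ 83.14.

Δx_3 = 83.14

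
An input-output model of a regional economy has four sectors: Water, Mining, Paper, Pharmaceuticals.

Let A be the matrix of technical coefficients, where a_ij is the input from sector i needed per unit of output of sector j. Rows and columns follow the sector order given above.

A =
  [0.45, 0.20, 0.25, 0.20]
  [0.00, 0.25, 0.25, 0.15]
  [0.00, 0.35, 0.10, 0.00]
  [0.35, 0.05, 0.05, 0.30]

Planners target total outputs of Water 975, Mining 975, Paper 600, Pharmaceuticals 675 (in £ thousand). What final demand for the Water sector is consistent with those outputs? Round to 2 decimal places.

I − A =
  [   0.55    -0.20    -0.25    -0.20]
  [   0.00     0.75    -0.25    -0.15]
  [   0.00    -0.35     0.90     0.00]
  [  -0.35    -0.05    -0.05     0.70]
d = (I − A) x:
  d_1 = (+0.55)·975 + (-0.20)·975 + (-0.25)·600 + (-0.20)·675 = 56.25
  d_2 = (+0.00)·975 + (+0.75)·975 + (-0.25)·600 + (-0.15)·675 = 480.00
  d_3 = (+0.00)·975 + (-0.35)·975 + (+0.90)·600 + (+0.00)·675 = 198.75
  d_4 = (-0.35)·975 + (-0.05)·975 + (-0.05)·600 + (+0.70)·675 = 52.50

d_1 = 56.25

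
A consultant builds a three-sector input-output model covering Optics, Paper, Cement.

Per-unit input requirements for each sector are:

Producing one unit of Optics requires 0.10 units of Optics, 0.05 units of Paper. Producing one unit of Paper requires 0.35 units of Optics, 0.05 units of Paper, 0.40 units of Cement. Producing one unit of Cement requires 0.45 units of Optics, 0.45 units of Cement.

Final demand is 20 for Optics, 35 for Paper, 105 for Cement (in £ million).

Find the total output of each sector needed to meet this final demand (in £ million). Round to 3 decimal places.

I − A =
  [   0.90    -0.35    -0.45]
  [  -0.05     0.95     0.00]
  [   0.00    -0.40     0.55]
Cofactors of I−A, C_ij = (−1)^(i+j)·(minor ij) (rows/columns in the sector order above):
  C_11 = (0.95)(0.55) − (0.00)(-0.40) = 0.5225
  C_12 = −[(-0.05)(0.55) − (0.00)(0.00)] = 0.0275
  C_13 = (-0.05)(-0.40) − (0.95)(0.00) = 0.0200
  C_21 = −[(-0.35)(0.55) − (-0.45)(-0.40)] = 0.3725
  C_22 = (0.90)(0.55) − (-0.45)(0.00) = 0.4950
  C_23 = −[(0.90)(-0.40) − (-0.35)(0.00)] = 0.3600
  C_31 = (-0.35)(0.00) − (-0.45)(0.95) = 0.4275
  C_32 = −[(0.90)(0.00) − (-0.45)(-0.05)] = 0.0225
  C_33 = (0.90)(0.95) − (-0.35)(-0.05) = 0.8375
det(I−A) = Σ_j (I−A)_1j·C_1j = (0.90)(0.5225) + (-0.35)(0.0275) + (-0.45)(0.0200) = 0.451625
adj(I−A) = Cᵀ =
  [ 0.5225   0.3725   0.4275]
  [ 0.0275   0.4950   0.0225]
  [ 0.0200   0.3600   0.8375]
(I − A)⁻¹ = adj(I−A) / det(I−A) ≈
  [   1.1569     0.8248     0.9466]
  [   0.0609     1.0960     0.0498]
  [   0.0443     0.7971     1.8544]
x = (I − A)⁻¹ d = adj(I−A)·d / det(I−A), with det(I−A) = 0.451625:
  x_1 = (0.5225·20 + 0.3725·35 + 0.4275·105) / 0.451625 = 68.375 / 0.451625 ≈ 151.398
  x_2 = (0.0275·20 + 0.4950·35 + 0.0225·105) / 0.451625 = 20.2375 / 0.451625 ≈ 44.810
  x_3 = (0.0200·20 + 0.3600·35 + 0.8375·105) / 0.451625 = 100.9375 / 0.451625 ≈ 223.498

x_1 = 151.398, x_2 = 44.810, x_3 = 223.498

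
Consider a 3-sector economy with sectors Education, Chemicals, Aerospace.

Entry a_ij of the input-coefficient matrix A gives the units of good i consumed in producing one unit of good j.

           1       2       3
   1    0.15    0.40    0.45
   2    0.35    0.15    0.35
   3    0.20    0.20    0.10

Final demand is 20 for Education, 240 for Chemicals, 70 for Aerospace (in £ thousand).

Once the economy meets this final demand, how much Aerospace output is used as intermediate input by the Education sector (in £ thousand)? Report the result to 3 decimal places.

z_31 = 96.411

I − A =
  [   0.85    -0.40    -0.45]
  [  -0.35     0.85    -0.35]
  [  -0.20    -0.20     0.90]
Cofactors of I−A, C_ij = (−1)^(i+j)·(minor ij) (rows/columns in the sector order above):
  C_11 = (0.85)(0.90) − (-0.35)(-0.20) = 0.6950
  C_12 = −[(-0.35)(0.90) − (-0.35)(-0.20)] = 0.3850
  C_13 = (-0.35)(-0.20) − (0.85)(-0.20) = 0.2400
  C_21 = −[(-0.40)(0.90) − (-0.45)(-0.20)] = 0.4500
  C_22 = (0.85)(0.90) − (-0.45)(-0.20) = 0.6750
  C_23 = −[(0.85)(-0.20) − (-0.40)(-0.20)] = 0.2500
  C_31 = (-0.40)(-0.35) − (-0.45)(0.85) = 0.5225
  C_32 = −[(0.85)(-0.35) − (-0.45)(-0.35)] = 0.4550
  C_33 = (0.85)(0.85) − (-0.40)(-0.35) = 0.5825
det(I−A) = Σ_j (I−A)_1j·C_1j = (0.85)(0.6950) + (-0.40)(0.3850) + (-0.45)(0.2400) = 0.32875
adj(I−A) = Cᵀ =
  [ 0.6950   0.4500   0.5225]
  [ 0.3850   0.6750   0.4550]
  [ 0.2400   0.2500   0.5825]
(I − A)⁻¹ = adj(I−A) / det(I−A) ≈
  [   2.1141     1.3688     1.5894]
  [   1.1711     2.0532     1.3840]
  [   0.7300     0.7605     1.7719]
First solve x = (I − A)⁻¹ d = adj(I−A)·d / det(I−A); in particular x_1 = (0.6950·20 + 0.4500·240 + 0.5225·70) / 0.32875 = 158.475 / 0.32875 ≈ 482.05323.
Intermediate flow from 3 to 1: z_31 = a_31 · x_1 = 0.20 × 158.475 / 0.32875 = 31.695 / 0.32875 ≈ 96.411.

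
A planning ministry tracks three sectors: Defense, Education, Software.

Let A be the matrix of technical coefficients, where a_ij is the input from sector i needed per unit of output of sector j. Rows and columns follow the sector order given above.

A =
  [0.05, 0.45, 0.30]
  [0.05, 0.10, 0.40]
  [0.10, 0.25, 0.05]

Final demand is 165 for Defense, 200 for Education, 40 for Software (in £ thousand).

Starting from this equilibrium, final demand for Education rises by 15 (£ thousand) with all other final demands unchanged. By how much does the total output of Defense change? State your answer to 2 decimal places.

I − A =
  [   0.95    -0.45    -0.30]
  [  -0.05     0.90    -0.40]
  [  -0.10    -0.25     0.95]
Cofactors of I−A, C_ij = (−1)^(i+j)·(minor ij) (rows/columns in the sector order above):
  C_11 = (0.90)(0.95) − (-0.40)(-0.25) = 0.7550
  C_12 = −[(-0.05)(0.95) − (-0.40)(-0.10)] = 0.0875
  C_13 = (-0.05)(-0.25) − (0.90)(-0.10) = 0.1025
  C_21 = −[(-0.45)(0.95) − (-0.30)(-0.25)] = 0.5025
  C_22 = (0.95)(0.95) − (-0.30)(-0.10) = 0.8725
  C_23 = −[(0.95)(-0.25) − (-0.45)(-0.10)] = 0.2825
  C_31 = (-0.45)(-0.40) − (-0.30)(0.90) = 0.4500
  C_32 = −[(0.95)(-0.40) − (-0.30)(-0.05)] = 0.3950
  C_33 = (0.95)(0.90) − (-0.45)(-0.05) = 0.8325
det(I−A) = Σ_j (I−A)_1j·C_1j = (0.95)(0.7550) + (-0.45)(0.0875) + (-0.30)(0.1025) = 0.647125
adj(I−A) = Cᵀ =
  [ 0.7550   0.5025   0.4500]
  [ 0.0875   0.8725   0.3950]
  [ 0.1025   0.2825   0.8325]
(I − A)⁻¹ = adj(I−A) / det(I−A) ≈
  [   1.1667     0.7765     0.6954]
  [   0.1352     1.3483     0.6104]
  [   0.1584     0.4365     1.2865]
Δx = (I − A)⁻¹ Δd with Δd having +15 in the Education component and 0 elsewhere.
So Δx_1 = L_12 · (+15), where L_12 = adj(I−A)_12 / det(I−A) = 0.5025 / 0.647125.
Δx_1 = 0.5025 × (+15) / 0.647125 = 7.5375 / 0.647125 ≈ 11.65.

Δx_1 = 11.65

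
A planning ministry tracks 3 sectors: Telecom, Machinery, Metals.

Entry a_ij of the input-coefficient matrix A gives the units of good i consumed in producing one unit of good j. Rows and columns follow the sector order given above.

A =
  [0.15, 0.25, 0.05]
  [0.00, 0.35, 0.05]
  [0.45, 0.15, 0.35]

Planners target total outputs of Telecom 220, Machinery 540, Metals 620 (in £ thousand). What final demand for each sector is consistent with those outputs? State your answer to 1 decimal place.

d_1 = 21.0, d_2 = 320.0, d_3 = 223.0

I − A =
  [   0.85    -0.25    -0.05]
  [   0.00     0.65    -0.05]
  [  -0.45    -0.15     0.65]
d = (I − A) x:
  d_1 = (+0.85)·220 + (-0.25)·540 + (-0.05)·620 = 21.0
  d_2 = (+0.00)·220 + (+0.65)·540 + (-0.05)·620 = 320.0
  d_3 = (-0.45)·220 + (-0.15)·540 + (+0.65)·620 = 223.0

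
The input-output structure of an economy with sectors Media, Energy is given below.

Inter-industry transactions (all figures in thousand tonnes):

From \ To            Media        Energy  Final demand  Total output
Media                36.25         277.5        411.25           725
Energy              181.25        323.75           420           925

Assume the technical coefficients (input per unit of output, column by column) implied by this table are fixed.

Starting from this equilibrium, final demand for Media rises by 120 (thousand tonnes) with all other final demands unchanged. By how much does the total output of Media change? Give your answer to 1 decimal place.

Δx_M = 143.8

Technical coefficients a_ij = z_ij / X_j:
  a_MM = 36.25/725 = 0.05, a_EM = 181.25/725 = 0.25
  a_ME = 277.5/925 = 0.30, a_EE = 323.75/925 = 0.35
I − A =
  [   0.95    -0.30]
  [  -0.25     0.65]
det(I−A) = (0.95)(0.65) − (-0.30)(-0.25) = 0.5425
adj(I−A) = [[0.65, 0.30], [0.25, 0.95]]
(I − A)⁻¹ = adj(I−A) / det(I−A) ≈
  [   1.1982     0.5530]
  [   0.4608     1.7512]
Δx = (I − A)⁻¹ Δd with Δd having +120 in the Media component and 0 elsewhere.
So Δx_M = L_MM · (+120), where L_MM = adj(I−A)_MM / det(I−A) = 0.65 / 0.5425.
Δx_M = 0.65 × (+120) / 0.5425 = 78.00 / 0.5425 ≈ 143.8.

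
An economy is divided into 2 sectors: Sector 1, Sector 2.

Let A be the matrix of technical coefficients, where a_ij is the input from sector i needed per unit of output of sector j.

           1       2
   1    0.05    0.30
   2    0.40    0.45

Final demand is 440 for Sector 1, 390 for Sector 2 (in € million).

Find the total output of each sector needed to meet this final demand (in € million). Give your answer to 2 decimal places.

x_1 = 891.93, x_2 = 1357.76

I − A =
  [   0.95    -0.30]
  [  -0.40     0.55]
det(I−A) = (0.95)(0.55) − (-0.30)(-0.40) = 0.4025
adj(I−A) = [[0.55, 0.30], [0.40, 0.95]]
(I − A)⁻¹ = adj(I−A) / det(I−A) ≈
  [   1.3665     0.7453]
  [   0.9938     2.3602]
x = (I − A)⁻¹ d = adj(I−A)·d / det(I−A), with det(I−A) = 0.4025:
  x_1 = (0.55·440 + 0.30·390) / 0.4025 = 359.00 / 0.4025 ≈ 891.93
  x_2 = (0.40·440 + 0.95·390) / 0.4025 = 546.50 / 0.4025 ≈ 1357.76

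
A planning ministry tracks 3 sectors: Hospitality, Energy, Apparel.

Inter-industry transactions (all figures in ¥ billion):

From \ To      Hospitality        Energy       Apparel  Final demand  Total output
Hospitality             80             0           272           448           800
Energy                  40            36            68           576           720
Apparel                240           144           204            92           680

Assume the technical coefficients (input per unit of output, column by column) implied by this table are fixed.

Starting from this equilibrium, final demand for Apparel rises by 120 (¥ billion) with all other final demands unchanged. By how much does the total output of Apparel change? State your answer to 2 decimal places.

Δx_A = 221.84

Technical coefficients a_ij = z_ij / X_j:
  a_HH = 80/800 = 0.10, a_EH = 40/800 = 0.05, a_AH = 240/800 = 0.30
  a_HE = 0/720 = 0.00, a_EE = 36/720 = 0.05, a_AE = 144/720 = 0.20
  a_HA = 272/680 = 0.40, a_EA = 68/680 = 0.10, a_AA = 204/680 = 0.30
I − A =
  [   0.90     0.00    -0.40]
  [  -0.05     0.95    -0.10]
  [  -0.30    -0.20     0.70]
Cofactors of I−A, C_ij = (−1)^(i+j)·(minor ij) (rows/columns in the sector order above):
  C_11 = (0.95)(0.70) − (-0.10)(-0.20) = 0.6450
  C_12 = −[(-0.05)(0.70) − (-0.10)(-0.30)] = 0.0650
  C_13 = (-0.05)(-0.20) − (0.95)(-0.30) = 0.2950
  C_21 = −[(0.00)(0.70) − (-0.40)(-0.20)] = 0.0800
  C_22 = (0.90)(0.70) − (-0.40)(-0.30) = 0.5100
  C_23 = −[(0.90)(-0.20) − (0.00)(-0.30)] = 0.1800
  C_31 = (0.00)(-0.10) − (-0.40)(0.95) = 0.3800
  C_32 = −[(0.90)(-0.10) − (-0.40)(-0.05)] = 0.1100
  C_33 = (0.90)(0.95) − (0.00)(-0.05) = 0.8550
det(I−A) = Σ_j (I−A)_1j·C_1j = (0.90)(0.6450) + (0.00)(0.0650) + (-0.40)(0.2950) = 0.4625
adj(I−A) = Cᵀ =
  [ 0.6450   0.0800   0.3800]
  [ 0.0650   0.5100   0.1100]
  [ 0.2950   0.1800   0.8550]
(I − A)⁻¹ = adj(I−A) / det(I−A) ≈
  [   1.3946     0.1730     0.8216]
  [   0.1405     1.1027     0.2378]
  [   0.6378     0.3892     1.8486]
Δx = (I − A)⁻¹ Δd with Δd having +120 in the Apparel component and 0 elsewhere.
So Δx_A = L_AA · (+120), where L_AA = adj(I−A)_AA / det(I−A) = 0.8550 / 0.4625.
Δx_A = 0.8550 × (+120) / 0.4625 = 102.60 / 0.4625 ≈ 221.84.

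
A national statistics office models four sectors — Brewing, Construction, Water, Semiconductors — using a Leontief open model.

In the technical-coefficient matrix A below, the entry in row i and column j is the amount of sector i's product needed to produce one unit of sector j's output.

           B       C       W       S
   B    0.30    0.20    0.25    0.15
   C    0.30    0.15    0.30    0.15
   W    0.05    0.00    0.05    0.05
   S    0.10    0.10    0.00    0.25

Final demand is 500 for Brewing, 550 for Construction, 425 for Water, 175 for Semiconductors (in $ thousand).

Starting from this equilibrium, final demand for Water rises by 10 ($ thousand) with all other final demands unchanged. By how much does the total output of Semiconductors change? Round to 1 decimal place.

I − A =
  [   0.70    -0.20    -0.25    -0.15]
  [  -0.30     0.85    -0.30    -0.15]
  [  -0.05     0.00     0.95    -0.05]
  [  -0.10    -0.10     0.00     0.75]
Compute the cofactors C_ij = (−1)^(i+j)·(3×3 minor ij) of I−A; the adjugate is their transpose:
adj(I−A) = Cᵀ =
  [ 0.589875   0.158000   0.205125   0.163250]
  [ 0.240750   0.473875   0.213000   0.157125]
  [ 0.036875   0.012750   0.370500   0.034625]
  [ 0.110750   0.084250   0.055750   0.494625]
det(I−A) = Σ_j (I−A)_1j·C_1j = (0.70)(0.589875) + (-0.20)(0.240750) + (-0.25)(0.036875) + (-0.15)(0.110750) = 0.33893125
(I − A)⁻¹ = adj(I−A) / det(I−A) ≈
  [   1.7404     0.4662     0.6052     0.4817]
  [   0.7103     1.3981     0.6284     0.4636]
  [   0.1088     0.0376     1.0931     0.1022]
  [   0.3268     0.2486     0.1645     1.4594]
Δx = (I − A)⁻¹ Δd with Δd having +10 in the Water component and 0 elsewhere.
So Δx_S = L_SW · (+10), where L_SW = adj(I−A)_SW / det(I−A) = 0.055750 / 0.33893125.
Δx_S = 0.055750 × (+10) / 0.33893125 = 0.5575 / 0.33893125 ≈ 1.6.

Δx_S = 1.6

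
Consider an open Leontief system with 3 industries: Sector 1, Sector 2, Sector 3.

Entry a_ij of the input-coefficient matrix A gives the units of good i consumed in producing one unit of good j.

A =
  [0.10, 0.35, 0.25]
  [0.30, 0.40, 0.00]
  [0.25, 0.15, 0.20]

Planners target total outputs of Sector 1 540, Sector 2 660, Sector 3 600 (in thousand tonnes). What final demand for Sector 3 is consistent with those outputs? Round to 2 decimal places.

I − A =
  [   0.90    -0.35    -0.25]
  [  -0.30     0.60     0.00]
  [  -0.25    -0.15     0.80]
d = (I − A) x:
  d_1 = (+0.90)·540 + (-0.35)·660 + (-0.25)·600 = 105.00
  d_2 = (-0.30)·540 + (+0.60)·660 + (+0.00)·600 = 234.00
  d_3 = (-0.25)·540 + (-0.15)·660 + (+0.80)·600 = 246.00

d_3 = 246.00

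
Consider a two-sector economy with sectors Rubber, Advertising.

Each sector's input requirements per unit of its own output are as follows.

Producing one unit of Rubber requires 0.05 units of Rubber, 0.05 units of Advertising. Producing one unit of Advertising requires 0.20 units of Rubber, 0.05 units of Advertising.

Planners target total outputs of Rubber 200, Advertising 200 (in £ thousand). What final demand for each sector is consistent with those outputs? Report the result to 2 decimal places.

I − A =
  [   0.95    -0.20]
  [  -0.05     0.95]
d = (I − A) x:
  d_R = (+0.95)·200 + (-0.20)·200 = 150.00
  d_A = (-0.05)·200 + (+0.95)·200 = 180.00

d_R = 150.00, d_A = 180.00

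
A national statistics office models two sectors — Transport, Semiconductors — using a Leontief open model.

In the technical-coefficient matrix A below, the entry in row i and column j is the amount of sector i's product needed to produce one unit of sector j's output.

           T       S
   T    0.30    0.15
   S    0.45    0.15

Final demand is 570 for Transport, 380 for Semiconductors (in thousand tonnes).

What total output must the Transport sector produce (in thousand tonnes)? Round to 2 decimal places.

x_T = 1026.54

I − A =
  [   0.70    -0.15]
  [  -0.45     0.85]
det(I−A) = (0.70)(0.85) − (-0.15)(-0.45) = 0.5275
adj(I−A) = [[0.85, 0.15], [0.45, 0.70]]
(I − A)⁻¹ = adj(I−A) / det(I−A) ≈
  [   1.6114     0.2844]
  [   0.8531     1.3270]
x = (I − A)⁻¹ d = adj(I−A)·d / det(I−A), with det(I−A) = 0.5275:
  x_T = (0.85·570 + 0.15·380) / 0.5275 = 541.50 / 0.5275 ≈ 1026.54
  x_S = (0.45·570 + 0.70·380) / 0.5275 = 522.50 / 0.5275 ≈ 990.52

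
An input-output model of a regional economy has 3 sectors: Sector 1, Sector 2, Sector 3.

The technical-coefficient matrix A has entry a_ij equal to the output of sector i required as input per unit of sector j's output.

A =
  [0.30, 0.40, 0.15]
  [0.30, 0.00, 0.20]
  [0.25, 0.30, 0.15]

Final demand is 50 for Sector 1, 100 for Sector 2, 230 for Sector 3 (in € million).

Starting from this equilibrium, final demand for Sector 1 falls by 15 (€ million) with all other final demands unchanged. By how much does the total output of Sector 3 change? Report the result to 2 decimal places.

I − A =
  [   0.70    -0.40    -0.15]
  [  -0.30     1.00    -0.20]
  [  -0.25    -0.30     0.85]
Cofactors of I−A, C_ij = (−1)^(i+j)·(minor ij) (rows/columns in the sector order above):
  C_11 = (1.00)(0.85) − (-0.20)(-0.30) = 0.7900
  C_12 = −[(-0.30)(0.85) − (-0.20)(-0.25)] = 0.3050
  C_13 = (-0.30)(-0.30) − (1.00)(-0.25) = 0.3400
  C_21 = −[(-0.40)(0.85) − (-0.15)(-0.30)] = 0.3850
  C_22 = (0.70)(0.85) − (-0.15)(-0.25) = 0.5575
  C_23 = −[(0.70)(-0.30) − (-0.40)(-0.25)] = 0.3100
  C_31 = (-0.40)(-0.20) − (-0.15)(1.00) = 0.2300
  C_32 = −[(0.70)(-0.20) − (-0.15)(-0.30)] = 0.1850
  C_33 = (0.70)(1.00) − (-0.40)(-0.30) = 0.5800
det(I−A) = Σ_j (I−A)_1j·C_1j = (0.70)(0.7900) + (-0.40)(0.3050) + (-0.15)(0.3400) = 0.3800
adj(I−A) = Cᵀ =
  [ 0.7900   0.3850   0.2300]
  [ 0.3050   0.5575   0.1850]
  [ 0.3400   0.3100   0.5800]
(I − A)⁻¹ = adj(I−A) / det(I−A) ≈
  [   2.0789     1.0132     0.6053]
  [   0.8026     1.4671     0.4868]
  [   0.8947     0.8158     1.5263]
Δx = (I − A)⁻¹ Δd with Δd having -15 in the Sector 1 component and 0 elsewhere.
So Δx_3 = L_31 · (-15), where L_31 = adj(I−A)_31 / det(I−A) = 0.3400 / 0.3800.
Δx_3 = 0.3400 × (-15) / 0.3800 = -5.10 / 0.3800 ≈ -13.42.

Δx_3 = -13.42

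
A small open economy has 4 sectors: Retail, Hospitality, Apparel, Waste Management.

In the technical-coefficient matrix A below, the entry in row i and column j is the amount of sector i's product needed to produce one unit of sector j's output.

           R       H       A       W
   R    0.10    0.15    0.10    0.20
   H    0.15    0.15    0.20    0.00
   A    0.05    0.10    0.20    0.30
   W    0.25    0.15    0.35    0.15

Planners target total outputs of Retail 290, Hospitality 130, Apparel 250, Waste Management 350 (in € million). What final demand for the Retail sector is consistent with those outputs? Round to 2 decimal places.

I − A =
  [   0.90    -0.15    -0.10    -0.20]
  [  -0.15     0.85    -0.20     0.00]
  [  -0.05    -0.10     0.80    -0.30]
  [  -0.25    -0.15    -0.35     0.85]
d = (I − A) x:
  d_R = (+0.90)·290 + (-0.15)·130 + (-0.10)·250 + (-0.20)·350 = 146.50
  d_H = (-0.15)·290 + (+0.85)·130 + (-0.20)·250 + (+0.00)·350 = 17.00
  d_A = (-0.05)·290 + (-0.10)·130 + (+0.80)·250 + (-0.30)·350 = 67.50
  d_W = (-0.25)·290 + (-0.15)·130 + (-0.35)·250 + (+0.85)·350 = 118.00

d_R = 146.50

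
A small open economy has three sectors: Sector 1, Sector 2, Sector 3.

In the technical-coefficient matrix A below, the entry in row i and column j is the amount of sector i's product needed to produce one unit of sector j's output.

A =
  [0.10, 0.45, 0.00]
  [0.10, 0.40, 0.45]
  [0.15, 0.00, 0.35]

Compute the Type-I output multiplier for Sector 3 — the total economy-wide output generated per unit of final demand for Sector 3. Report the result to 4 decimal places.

m_3 = 3.7838

I − A =
  [   0.90    -0.45     0.00]
  [  -0.10     0.60    -0.45]
  [  -0.15     0.00     0.65]
Cofactors of I−A, C_ij = (−1)^(i+j)·(minor ij) (rows/columns in the sector order above):
  C_11 = (0.60)(0.65) − (-0.45)(0.00) = 0.3900
  C_12 = −[(-0.10)(0.65) − (-0.45)(-0.15)] = 0.1325
  C_13 = (-0.10)(0.00) − (0.60)(-0.15) = 0.0900
  C_21 = −[(-0.45)(0.65) − (0.00)(0.00)] = 0.2925
  C_22 = (0.90)(0.65) − (0.00)(-0.15) = 0.5850
  C_23 = −[(0.90)(0.00) − (-0.45)(-0.15)] = 0.0675
  C_31 = (-0.45)(-0.45) − (0.00)(0.60) = 0.2025
  C_32 = −[(0.90)(-0.45) − (0.00)(-0.10)] = 0.4050
  C_33 = (0.90)(0.60) − (-0.45)(-0.10) = 0.4950
det(I−A) = Σ_j (I−A)_1j·C_1j = (0.90)(0.3900) + (-0.45)(0.1325) + (0.00)(0.0900) = 0.291375
adj(I−A) = Cᵀ =
  [ 0.3900   0.2925   0.2025]
  [ 0.1325   0.5850   0.4050]
  [ 0.0900   0.0675   0.4950]
(I − A)⁻¹ = adj(I−A) / det(I−A) ≈
  [   1.33848     1.00386     0.69498]
  [   0.45474     2.00772     1.38996]
  [   0.30888     0.23166     1.69884]
The output multiplier for sector j is the column-j sum of the Leontief inverse (I − A)⁻¹ = adj(I−A) / det(I−A).
Column 3 of adj(I−A): (0.2025, 0.4050, 0.4950); det(I−A) = 0.291375.
m_3 = (0.2025 + 0.4050 + 0.4950) / 0.291375 = 1.1025 / 0.291375 ≈ 3.7838.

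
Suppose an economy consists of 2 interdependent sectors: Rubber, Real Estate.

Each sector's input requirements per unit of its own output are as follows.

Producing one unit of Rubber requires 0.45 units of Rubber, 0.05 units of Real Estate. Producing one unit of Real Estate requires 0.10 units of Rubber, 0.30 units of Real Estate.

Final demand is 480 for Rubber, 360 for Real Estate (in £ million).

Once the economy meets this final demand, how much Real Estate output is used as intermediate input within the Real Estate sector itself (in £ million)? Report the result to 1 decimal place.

I − A =
  [   0.55    -0.10]
  [  -0.05     0.70]
det(I−A) = (0.55)(0.70) − (-0.10)(-0.05) = 0.3800
adj(I−A) = [[0.70, 0.10], [0.05, 0.55]]
(I − A)⁻¹ = adj(I−A) / det(I−A) ≈
  [   1.8421     0.2632]
  [   0.1316     1.4474]
First solve x = (I − A)⁻¹ d = adj(I−A)·d / det(I−A); in particular x_2 = (0.05·480 + 0.55·360) / 0.3800 = 222.00 / 0.3800 ≈ 584.211.
Intermediate flow from 2 to 2: z_22 = a_22 · x_2 = 0.30 × 222.00 / 0.3800 = 66.60 / 0.3800 ≈ 175.3.

z_22 = 175.3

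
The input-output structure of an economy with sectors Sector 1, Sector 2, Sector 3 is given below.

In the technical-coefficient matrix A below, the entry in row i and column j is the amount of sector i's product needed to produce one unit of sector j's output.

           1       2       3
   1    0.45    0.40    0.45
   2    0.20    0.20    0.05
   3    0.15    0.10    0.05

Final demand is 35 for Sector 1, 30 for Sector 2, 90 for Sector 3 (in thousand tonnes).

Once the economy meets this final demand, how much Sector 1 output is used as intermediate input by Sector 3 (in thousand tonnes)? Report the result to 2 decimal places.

I − A =
  [   0.55    -0.40    -0.45]
  [  -0.20     0.80    -0.05]
  [  -0.15    -0.10     0.95]
Cofactors of I−A, C_ij = (−1)^(i+j)·(minor ij) (rows/columns in the sector order above):
  C_11 = (0.80)(0.95) − (-0.05)(-0.10) = 0.7550
  C_12 = −[(-0.20)(0.95) − (-0.05)(-0.15)] = 0.1975
  C_13 = (-0.20)(-0.10) − (0.80)(-0.15) = 0.1400
  C_21 = −[(-0.40)(0.95) − (-0.45)(-0.10)] = 0.4250
  C_22 = (0.55)(0.95) − (-0.45)(-0.15) = 0.4550
  C_23 = −[(0.55)(-0.10) − (-0.40)(-0.15)] = 0.1150
  C_31 = (-0.40)(-0.05) − (-0.45)(0.80) = 0.3800
  C_32 = −[(0.55)(-0.05) − (-0.45)(-0.20)] = 0.1175
  C_33 = (0.55)(0.80) − (-0.40)(-0.20) = 0.3600
det(I−A) = Σ_j (I−A)_1j·C_1j = (0.55)(0.7550) + (-0.40)(0.1975) + (-0.45)(0.1400) = 0.27325
adj(I−A) = Cᵀ =
  [ 0.7550   0.4250   0.3800]
  [ 0.1975   0.4550   0.1175]
  [ 0.1400   0.1150   0.3600]
(I − A)⁻¹ = adj(I−A) / det(I−A) ≈
  [   2.7630     1.5554     1.3907]
  [   0.7228     1.6651     0.4300]
  [   0.5124     0.4209     1.3175]
First solve x = (I − A)⁻¹ d = adj(I−A)·d / det(I−A); in particular x_3 = (0.1400·35 + 0.1150·30 + 0.3600·90) / 0.27325 = 40.75 / 0.27325 ≈ 149.1308.
Intermediate flow from 1 to 3: z_13 = a_13 · x_3 = 0.45 × 40.75 / 0.27325 = 18.3375 / 0.27325 ≈ 67.11.

z_13 = 67.11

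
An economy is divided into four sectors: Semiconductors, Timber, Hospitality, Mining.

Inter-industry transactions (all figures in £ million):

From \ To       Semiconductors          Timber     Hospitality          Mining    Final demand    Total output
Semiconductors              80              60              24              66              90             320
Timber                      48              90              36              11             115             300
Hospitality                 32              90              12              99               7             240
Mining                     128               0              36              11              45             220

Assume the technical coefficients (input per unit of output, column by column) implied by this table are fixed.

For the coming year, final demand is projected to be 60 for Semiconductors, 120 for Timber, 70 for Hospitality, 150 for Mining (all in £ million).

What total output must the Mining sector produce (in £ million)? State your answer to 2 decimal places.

x_M = 387.53

Technical coefficients a_ij = z_ij / X_j:
  a_SS = 80/320 = 0.25, a_TS = 48/320 = 0.15, a_HS = 32/320 = 0.10, a_MS = 128/320 = 0.40
  a_ST = 60/300 = 0.20, a_TT = 90/300 = 0.30, a_HT = 90/300 = 0.30, a_MT = 0/300 = 0.00
  a_SH = 24/240 = 0.10, a_TH = 36/240 = 0.15, a_HH = 12/240 = 0.05, a_MH = 36/240 = 0.15
  a_SM = 66/220 = 0.30, a_TM = 11/220 = 0.05, a_HM = 99/220 = 0.45, a_MM = 11/220 = 0.05
I − A =
  [   0.75    -0.20    -0.10    -0.30]
  [  -0.15     0.70    -0.15    -0.05]
  [  -0.10    -0.30     0.95    -0.45]
  [  -0.40     0.00    -0.15     0.95]
Compute the cofactors C_ij = (−1)^(i+j)·(3×3 minor ij) of I−A; the adjugate is their transpose:
adj(I−A) = Cᵀ =
  [ 0.53950   0.20900   0.12800   0.24200]
  [ 0.18625   0.48025   0.11750   0.13975]
  [ 0.24125   0.23275   0.38225   0.26950]
  [ 0.26525   0.12475   0.11425   0.42200]
det(I−A) = Σ_j (I−A)_1j·C_1j = (0.75)(0.53950) + (-0.20)(0.18625) + (-0.10)(0.24125) + (-0.30)(0.26525) = 0.263675
(I − A)⁻¹ = adj(I−A) / det(I−A) ≈
  [   2.0461     0.7926     0.4854     0.9178]
  [   0.7064     1.8214     0.4456     0.5300]
  [   0.9150     0.8827     1.4497     1.0221]
  [   1.0060     0.4731     0.4333     1.6005]
x = (I − A)⁻¹ d = adj(I−A)·d / det(I−A), with det(I−A) = 0.263675:
  x_S = (0.53950·60 + 0.20900·120 + 0.12800·70 + 0.24200·150) / 0.263675 = 102.71 / 0.263675 ≈ 389.53
  x_T = (0.18625·60 + 0.48025·120 + 0.11750·70 + 0.13975·150) / 0.263675 = 97.9925 / 0.263675 ≈ 371.64
  x_H = (0.24125·60 + 0.23275·120 + 0.38225·70 + 0.26950·150) / 0.263675 = 109.5875 / 0.263675 ≈ 415.62
  x_M = (0.26525·60 + 0.12475·120 + 0.11425·70 + 0.42200·150) / 0.263675 = 102.1825 / 0.263675 ≈ 387.53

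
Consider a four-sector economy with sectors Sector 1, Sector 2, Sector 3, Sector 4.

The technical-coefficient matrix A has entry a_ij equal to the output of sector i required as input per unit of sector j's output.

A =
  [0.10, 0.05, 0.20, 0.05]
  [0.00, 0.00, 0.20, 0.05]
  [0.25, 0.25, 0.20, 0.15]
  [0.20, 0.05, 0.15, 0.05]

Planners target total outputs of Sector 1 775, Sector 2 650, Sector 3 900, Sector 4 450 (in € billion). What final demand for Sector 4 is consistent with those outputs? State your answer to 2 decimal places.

I − A =
  [   0.90    -0.05    -0.20    -0.05]
  [   0.00     1.00    -0.20    -0.05]
  [  -0.25    -0.25     0.80    -0.15]
  [  -0.20    -0.05    -0.15     0.95]
d = (I − A) x:
  d_1 = (+0.90)·775 + (-0.05)·650 + (-0.20)·900 + (-0.05)·450 = 462.50
  d_2 = (+0.00)·775 + (+1.00)·650 + (-0.20)·900 + (-0.05)·450 = 447.50
  d_3 = (-0.25)·775 + (-0.25)·650 + (+0.80)·900 + (-0.15)·450 = 296.25
  d_4 = (-0.20)·775 + (-0.05)·650 + (-0.15)·900 + (+0.95)·450 = 105.00

d_4 = 105.00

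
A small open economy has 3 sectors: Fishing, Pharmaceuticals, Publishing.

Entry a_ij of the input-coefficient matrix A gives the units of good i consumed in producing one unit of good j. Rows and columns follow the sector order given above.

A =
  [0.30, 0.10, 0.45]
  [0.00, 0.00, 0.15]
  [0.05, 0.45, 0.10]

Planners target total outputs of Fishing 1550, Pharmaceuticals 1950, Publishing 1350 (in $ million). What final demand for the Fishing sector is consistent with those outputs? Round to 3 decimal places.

I − A =
  [   0.70    -0.10    -0.45]
  [   0.00     1.00    -0.15]
  [  -0.05    -0.45     0.90]
d = (I − A) x:
  d_1 = (+0.70)·1550 + (-0.10)·1950 + (-0.45)·1350 = 282.500
  d_2 = (+0.00)·1550 + (+1.00)·1950 + (-0.15)·1350 = 1747.500
  d_3 = (-0.05)·1550 + (-0.45)·1950 + (+0.90)·1350 = 260.000

d_1 = 282.500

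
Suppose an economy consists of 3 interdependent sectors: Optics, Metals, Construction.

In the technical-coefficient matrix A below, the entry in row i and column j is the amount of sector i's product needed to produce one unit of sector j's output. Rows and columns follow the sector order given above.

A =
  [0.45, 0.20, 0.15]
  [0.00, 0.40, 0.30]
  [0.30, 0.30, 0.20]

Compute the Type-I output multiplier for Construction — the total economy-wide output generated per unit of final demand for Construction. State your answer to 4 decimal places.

I − A =
  [   0.55    -0.20    -0.15]
  [   0.00     0.60    -0.30]
  [  -0.30    -0.30     0.80]
Cofactors of I−A, C_ij = (−1)^(i+j)·(minor ij) (rows/columns in the sector order above):
  C_11 = (0.60)(0.80) − (-0.30)(-0.30) = 0.3900
  C_12 = −[(0.00)(0.80) − (-0.30)(-0.30)] = 0.0900
  C_13 = (0.00)(-0.30) − (0.60)(-0.30) = 0.1800
  C_21 = −[(-0.20)(0.80) − (-0.15)(-0.30)] = 0.2050
  C_22 = (0.55)(0.80) − (-0.15)(-0.30) = 0.3950
  C_23 = −[(0.55)(-0.30) − (-0.20)(-0.30)] = 0.2250
  C_31 = (-0.20)(-0.30) − (-0.15)(0.60) = 0.1500
  C_32 = −[(0.55)(-0.30) − (-0.15)(0.00)] = 0.1650
  C_33 = (0.55)(0.60) − (-0.20)(0.00) = 0.3300
det(I−A) = Σ_j (I−A)_1j·C_1j = (0.55)(0.3900) + (-0.20)(0.0900) + (-0.15)(0.1800) = 0.1695
adj(I−A) = Cᵀ =
  [ 0.3900   0.2050   0.1500]
  [ 0.0900   0.3950   0.1650]
  [ 0.1800   0.2250   0.3300]
(I − A)⁻¹ = adj(I−A) / det(I−A) ≈
  [   2.30088     1.20944     0.88496]
  [   0.53097     2.33038     0.97345]
  [   1.06195     1.32743     1.94690]
The output multiplier for sector j is the column-j sum of the Leontief inverse (I − A)⁻¹ = adj(I−A) / det(I−A).
Column C of adj(I−A): (0.1500, 0.1650, 0.3300); det(I−A) = 0.1695.
m_C = (0.1500 + 0.1650 + 0.3300) / 0.1695 = 0.645 / 0.1695 ≈ 3.8053.

m_C = 3.8053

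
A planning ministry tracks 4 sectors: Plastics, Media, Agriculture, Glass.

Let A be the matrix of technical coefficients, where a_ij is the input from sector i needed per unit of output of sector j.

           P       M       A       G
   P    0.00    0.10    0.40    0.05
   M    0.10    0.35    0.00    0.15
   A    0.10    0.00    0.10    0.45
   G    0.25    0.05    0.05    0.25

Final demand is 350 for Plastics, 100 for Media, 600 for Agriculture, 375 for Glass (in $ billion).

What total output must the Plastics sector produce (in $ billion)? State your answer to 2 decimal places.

I − A =
  [   1.00    -0.10    -0.40    -0.05]
  [  -0.10     0.65     0.00    -0.15]
  [  -0.10     0.00     0.90    -0.45]
  [  -0.25    -0.05    -0.05     0.75]
Compute the cofactors C_ij = (−1)^(i+j)·(3×3 minor ij) of I−A; the adjugate is their transpose:
adj(I−A) = Cᵀ =
  [ 0.417375   0.076500   0.194375   0.159750]
  [ 0.099750   0.566000   0.052750   0.151500]
  [ 0.123375   0.041500   0.460375   0.292750]
  [ 0.154000   0.066000   0.099000   0.550000]
det(I−A) = Σ_j (I−A)_1j·C_1j = (1.00)(0.417375) + (-0.10)(0.099750) + (-0.40)(0.123375) + (-0.05)(0.154000) = 0.35035
(I − A)⁻¹ = adj(I−A) / det(I−A) ≈
  [   1.1913     0.2184     0.5548     0.4560]
  [   0.2847     1.6155     0.1506     0.4324]
  [   0.3521     0.1185     1.3140     0.8356]
  [   0.4396     0.1884     0.2826     1.5699]
x = (I − A)⁻¹ d = adj(I−A)·d / det(I−A), with det(I−A) = 0.35035:
  x_P = (0.417375·350 + 0.076500·100 + 0.194375·600 + 0.159750·375) / 0.35035 = 330.2625 / 0.35035 ≈ 942.66
  x_M = (0.099750·350 + 0.566000·100 + 0.052750·600 + 0.151500·375) / 0.35035 = 179.975 / 0.35035 ≈ 513.70
  x_A = (0.123375·350 + 0.041500·100 + 0.460375·600 + 0.292750·375) / 0.35035 = 433.3375 / 0.35035 ≈ 1236.87
  x_G = (0.154000·350 + 0.066000·100 + 0.099000·600 + 0.550000·375) / 0.35035 = 326.15 / 0.35035 ≈ 930.93

x_P = 942.66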